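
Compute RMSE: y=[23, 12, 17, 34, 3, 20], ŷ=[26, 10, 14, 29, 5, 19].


MSE = 52/6 = 8.6667
RMSE = √(52/6) = 2.9439

2.9439


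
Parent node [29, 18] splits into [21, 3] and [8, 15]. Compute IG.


Parent = [29, 18], H_parent = 0.9601
H_left = 0.5436 (n=24), H_right = 0.9321 (n=23)
H_children = (24/47)·0.5436 + (23/47)·0.9321 = 0.7337
IG = 0.9601 - 0.7337 = 0.2264

0.2264


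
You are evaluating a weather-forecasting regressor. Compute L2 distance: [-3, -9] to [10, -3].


d = √((-3-10)² + (-9+ 3)²)
  = √(169 + 36)
  = √205 = 14.3178

14.3178


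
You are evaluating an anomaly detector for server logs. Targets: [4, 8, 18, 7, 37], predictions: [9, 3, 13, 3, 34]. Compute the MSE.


Squared errors: (4-9)²=25, (8-3)²=25, (18-13)²=25, (7-3)²=16, (37-34)²=9
Sum = 100
MSE = 100/5 = 20

20


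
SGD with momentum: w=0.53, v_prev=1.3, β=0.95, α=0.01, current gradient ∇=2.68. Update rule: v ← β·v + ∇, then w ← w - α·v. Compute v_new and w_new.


v_new = 0.95·1.3 + 2.68 = 1.235 + 2.68 = 3.915
w_new = 0.53 - 0.01·3.915 = 0.53 - 0.03915 = 0.49085

v_new=3.915, w_new=0.49085


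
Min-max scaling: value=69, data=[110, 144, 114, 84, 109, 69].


min=69, max=144
(69-69)/(144-69) = 0/75 = 0.0

0.0


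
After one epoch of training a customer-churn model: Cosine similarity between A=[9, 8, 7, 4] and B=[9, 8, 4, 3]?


A·B = 9·9 + 8·8 + 7·4 + 4·3 = 185
‖A‖ = √210 = 14.4914, ‖B‖ = √170 = 13.0384
cos = 185/(√210·√170) = 185/√35700 = 0.9791

0.9791


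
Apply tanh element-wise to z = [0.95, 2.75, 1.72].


tanh(0.95) = 0.7398
tanh(2.75) = 0.9919
tanh(1.72) = 0.9379
result = [0.7398, 0.9919, 0.9379]

[0.7398, 0.9919, 0.9379]


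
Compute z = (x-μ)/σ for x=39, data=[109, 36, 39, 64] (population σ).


μ = 62, σ = 29.2318
z = (39 - 62)/29.2318 = -0.7868

-0.7868


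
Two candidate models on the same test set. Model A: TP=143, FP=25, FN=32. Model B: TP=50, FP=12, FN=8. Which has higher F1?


Model A: P=143/168=0.8512, R=143/175=0.8171, F1=2PR/(P+R)=2TP/(2TP+FP+FN)=286/343=0.8338
Model B: P=50/62=0.8065, R=50/58=0.8621, F1=2PR/(P+R)=2TP/(2TP+FP+FN)=100/120=0.8333
0.8338 > 0.8333 → Model A

Model A


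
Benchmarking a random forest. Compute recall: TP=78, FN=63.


Recall = TP/(TP+FN)
= 78/(78+63)
= 78/141 = 55.32%

55.32%


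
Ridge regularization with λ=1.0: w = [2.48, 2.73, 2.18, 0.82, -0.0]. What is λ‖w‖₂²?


‖w‖₂² = (2.48)² + (2.73)² + (2.18)² + (0.82)² + (-0.0)²
     = 6.1504 + 7.4529 + 4.7524 + 0.6724 + 0
     = 19.0281
λ·‖w‖₂² = 1.0·19.0281 = 19.0281

19.0281


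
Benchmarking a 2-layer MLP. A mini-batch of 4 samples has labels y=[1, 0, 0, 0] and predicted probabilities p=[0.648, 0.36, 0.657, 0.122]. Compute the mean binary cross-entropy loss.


L[0] = -ln(0.648) = 0.4339
L[1] = -ln(1-0.36) = -ln(0.64) = 0.4463
L[2] = -ln(1-0.657) = -ln(0.343) = 1.07
L[3] = -ln(1-0.122) = -ln(0.878) = 0.1301
mean = (0.4339 + 0.4463 + 1.07 + 0.1301)/4 = 0.5201

0.5201


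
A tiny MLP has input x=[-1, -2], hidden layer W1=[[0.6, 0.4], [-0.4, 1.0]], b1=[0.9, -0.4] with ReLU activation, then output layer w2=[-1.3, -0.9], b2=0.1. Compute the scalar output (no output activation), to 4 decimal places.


z1[0] = (0.6)·(-1) + (0.4)·(-2) + 0.9 = -0.5
z1[1] = (-0.4)·(-1) + (1.0)·(-2) - 0.4 = -2.0
h = ReLU(z1) = [0.0, 0.0]
output = (-1.3)·(0.0) + (-0.9)·(0.0) + 0.1 = 0.1

0.1


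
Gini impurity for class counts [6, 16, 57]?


Probabilities: [6/79, 16/79, 57/79] ≈ [0.0759, 0.2025, 0.7215]
Σpᵢ² = (36 + 256 + 3249)/79² = 3541/6241
Gini = 1 - Σpᵢ² = 1 - 3541/6241 = 0.4326

0.4326


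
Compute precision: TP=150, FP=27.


Precision = TP/(TP+FP)
= 150/(150+27)
= 150/177 = 84.75%

84.75%


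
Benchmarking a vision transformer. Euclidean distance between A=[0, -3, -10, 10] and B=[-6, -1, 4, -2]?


d = √((0+ 6)² + (-3+ 1)² + (-10-4)² + (10+ 2)²)
  = √(36 + 4 + 196 + 144)
  = √380 = 19.4936

19.4936


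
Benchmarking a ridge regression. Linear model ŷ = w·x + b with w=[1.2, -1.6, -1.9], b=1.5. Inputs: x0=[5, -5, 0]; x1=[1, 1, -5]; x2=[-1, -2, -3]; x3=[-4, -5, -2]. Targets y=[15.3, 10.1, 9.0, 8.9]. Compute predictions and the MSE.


ŷ0 = (1.2)·(5) + (-1.6)·(-5) + (-1.9)·(0) + 1.5 = 15.5
ŷ1 = (1.2)·(1) + (-1.6)·(1) + (-1.9)·(-5) + 1.5 = 10.6
ŷ2 = (1.2)·(-1) + (-1.6)·(-2) + (-1.9)·(-3) + 1.5 = 9.2
ŷ3 = (1.2)·(-4) + (-1.6)·(-5) + (-1.9)·(-2) + 1.5 = 8.5
errors² = [0.04, 0.25, 0.04, 0.16]
MSE = 0.4900/4 = 0.1225

0.1225


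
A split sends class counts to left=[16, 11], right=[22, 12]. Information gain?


Parent = [38, 23], H_parent = 0.9559
H_left = 0.9751 (n=27), H_right = 0.9367 (n=34)
H_children = (27/61)·0.9751 + (34/61)·0.9367 = 0.9537
IG = 0.9559 - 0.9537 = 0.0022

0.0022


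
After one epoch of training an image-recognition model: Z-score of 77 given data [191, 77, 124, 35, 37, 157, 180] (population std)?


μ = 114.4286, σ = 60.6768
z = (77 - 114.4286)/60.6768 = -0.6169

-0.6169


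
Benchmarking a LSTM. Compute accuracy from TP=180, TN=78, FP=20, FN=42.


Accuracy = (TP+TN)/(TP+TN+FP+FN)
= (180+78)/(320)
= 258/320 = 80.62%

80.62%


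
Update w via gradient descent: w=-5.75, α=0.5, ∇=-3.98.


w_new = w - α·∇
= -5.75 - 0.5·-3.98
= -5.75 + 1.99
= -3.76

-3.76


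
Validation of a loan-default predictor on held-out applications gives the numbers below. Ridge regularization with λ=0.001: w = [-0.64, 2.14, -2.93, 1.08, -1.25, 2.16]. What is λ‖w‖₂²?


‖w‖₂² = (-0.64)² + (2.14)² + (-2.93)² + (1.08)² + (-1.25)² + (2.16)²
     = 0.4096 + 4.5796 + 8.5849 + 1.1664 + 1.5625 + 4.6656
     = 20.9686
λ·‖w‖₂² = 0.001·20.9686 = 0.020969

0.020969


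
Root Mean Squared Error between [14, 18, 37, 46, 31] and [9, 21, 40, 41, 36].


MSE = 93/5 = 18.6
RMSE = √(93/5) = 4.3128

4.3128


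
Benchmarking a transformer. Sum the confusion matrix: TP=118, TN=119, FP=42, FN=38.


Total = TP + TN + FP + FN
= 118 + 119 + 42 + 38
= 317
(Predicted positive: 160, predicted negative: 157)

317


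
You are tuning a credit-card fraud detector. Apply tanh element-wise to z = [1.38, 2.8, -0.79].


tanh(1.38) = 0.881
tanh(2.8) = 0.9926
tanh(-0.79) = -0.6584
result = [0.881, 0.9926, -0.6584]

[0.881, 0.9926, -0.6584]


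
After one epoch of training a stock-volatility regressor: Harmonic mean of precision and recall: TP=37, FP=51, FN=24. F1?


Precision = 37/88 = 0.4205
Recall = 37/61 = 0.6066
F1 = 2·P·R/(P+R) = 2·TP/(2·TP+FP+FN) = 74/(74+51+24) = 74/149 = 0.4966

0.4966


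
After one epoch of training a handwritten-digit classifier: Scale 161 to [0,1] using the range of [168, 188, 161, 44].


min=44, max=188
(161-44)/(188-44) = 117/144 = 0.8125

0.8125


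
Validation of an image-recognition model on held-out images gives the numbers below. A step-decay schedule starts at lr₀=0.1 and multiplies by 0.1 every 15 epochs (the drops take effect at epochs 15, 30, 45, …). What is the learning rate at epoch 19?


n_drops = ⌊19/15⌋ = 1
lr = 0.1·0.1^1 = 0.1·0.1 = 0.01

0.01


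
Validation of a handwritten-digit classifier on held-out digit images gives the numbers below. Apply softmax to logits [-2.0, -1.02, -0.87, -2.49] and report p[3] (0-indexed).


Exponentials: e^-2.0=0.1353, e^-1.02=0.3606, e^-0.87=0.419, e^-2.49=0.0829
Sum = 0.9978
Softmax = [0.1356, 0.3614, 0.4199, 0.0831]
p[3] = 0.0829/0.9978 = 0.0831

0.0831


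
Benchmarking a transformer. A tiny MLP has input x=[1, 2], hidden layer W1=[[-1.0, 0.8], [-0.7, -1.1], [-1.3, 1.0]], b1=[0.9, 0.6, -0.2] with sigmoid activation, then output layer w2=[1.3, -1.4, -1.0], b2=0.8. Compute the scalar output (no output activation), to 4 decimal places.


z1[0] = (-1.0)·(1) + (0.8)·(2) + 0.9 = 1.5
z1[1] = (-0.7)·(1) + (-1.1)·(2) + 0.6 = -2.3
z1[2] = (-1.3)·(1) + (1.0)·(2) - 0.2 = 0.5
h = sigmoid(z1) = [0.8176, 0.0911, 0.6225]
output = (1.3)·(0.8176) + (-1.4)·(0.0911) + (-1.0)·(0.6225) + 0.8 = 1.1128

1.1128


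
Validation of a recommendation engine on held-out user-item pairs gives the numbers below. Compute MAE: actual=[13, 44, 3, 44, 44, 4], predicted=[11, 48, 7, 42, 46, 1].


Absolute errors: |13-11|=2, |44-48|=4, |3-7|=4, |44-42|=2, |44-46|=2, |4-1|=3
Sum = 17
MAE = 17/6 = 17/6

17/6


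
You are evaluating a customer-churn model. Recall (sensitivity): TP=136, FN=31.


Recall = TP/(TP+FN)
= 136/(136+31)
= 136/167 = 81.44%

81.44%


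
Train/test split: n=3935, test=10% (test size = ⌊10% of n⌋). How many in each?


Test = ⌊3935·10/100⌋ = 393
Train = 3935 - 393 = 3542

Train: 3542, Test: 393


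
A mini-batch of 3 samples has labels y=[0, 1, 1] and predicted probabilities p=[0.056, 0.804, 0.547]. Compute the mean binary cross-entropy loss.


L[0] = -ln(1-0.056) = -ln(0.944) = 0.0576
L[1] = -ln(0.804) = 0.2182
L[2] = -ln(0.547) = 0.6033
mean = (0.0576 + 0.2182 + 0.6033)/3 = 0.293

0.293


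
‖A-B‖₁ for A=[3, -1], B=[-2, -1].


d = |3+ 2| + |-1+ 1|
  = 5 + 0
  = 5

5


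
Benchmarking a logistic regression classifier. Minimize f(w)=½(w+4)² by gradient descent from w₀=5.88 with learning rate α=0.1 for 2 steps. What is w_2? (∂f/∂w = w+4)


step 1: grad = 5.88+4 = 9.88; w = 5.88 - 0.1·(9.88) = 4.892
step 2: grad = 4.892+4 = 8.892; w = 4.892 - 0.1·(8.892) = 4.0028

4.0028


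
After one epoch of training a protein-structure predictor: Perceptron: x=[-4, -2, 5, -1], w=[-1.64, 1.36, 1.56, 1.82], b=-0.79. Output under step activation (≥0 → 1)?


z = (-4)·(-1.64) + (-2)·(1.36) + (5)·(1.56) + (-1)·(1.82) - 0.79
  = 9.03
step(z) = 1 (z≥0)

1


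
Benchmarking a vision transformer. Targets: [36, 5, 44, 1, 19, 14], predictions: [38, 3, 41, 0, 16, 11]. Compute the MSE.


Squared errors: (36-38)²=4, (5-3)²=4, (44-41)²=9, (1-0)²=1, (19-16)²=9, (14-11)²=9
Sum = 36
MSE = 36/6 = 6

6


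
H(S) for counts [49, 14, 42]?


Probabilities: [49/105, 14/105, 42/105] ≈ [0.4667, 0.1333, 0.4]
H = -((49/105)·log₂(49/105) + (14/105)·log₂(14/105) + (42/105)·log₂(42/105))
  = 1.4295 bits

1.4295 bits


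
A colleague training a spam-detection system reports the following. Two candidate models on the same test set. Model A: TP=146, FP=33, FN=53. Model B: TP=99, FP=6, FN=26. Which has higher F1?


Model A: P=146/179=0.8156, R=146/199=0.7337, F1=2PR/(P+R)=2TP/(2TP+FP+FN)=292/378=0.7725
Model B: P=99/105=0.9429, R=99/125=0.792, F1=2PR/(P+R)=2TP/(2TP+FP+FN)=198/230=0.8609
0.7725 < 0.8609 → Model B

Model B


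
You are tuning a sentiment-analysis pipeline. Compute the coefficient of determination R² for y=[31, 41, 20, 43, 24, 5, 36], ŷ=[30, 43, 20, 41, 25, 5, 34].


ȳ = 28.5714
SS_res = Σ(y-ŷ)² = 14
SS_tot = Σ(y-ȳ)² = 1073.71
R² = 1 - SS_res/SS_tot = 1 - 0.013 = 0.987

0.987


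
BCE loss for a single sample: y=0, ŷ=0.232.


BCE = -[y·ln(p) + (1-y)·ln(1-p)]
= -0 - 1·ln(1-0.232)
= -ln(0.768) = 0.264

0.264


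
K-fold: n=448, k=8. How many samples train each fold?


Fold size = 448/8 = 56
Training per fold = 448 - 56 = 392

392


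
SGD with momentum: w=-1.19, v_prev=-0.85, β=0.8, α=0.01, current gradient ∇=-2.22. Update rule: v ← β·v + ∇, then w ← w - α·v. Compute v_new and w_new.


v_new = 0.8·-0.85 - 2.22 = -0.68 - 2.22 = -2.9
w_new = -1.19 - 0.01·-2.9 = -1.19 + 0.029 = -1.161

v_new=-2.9, w_new=-1.161


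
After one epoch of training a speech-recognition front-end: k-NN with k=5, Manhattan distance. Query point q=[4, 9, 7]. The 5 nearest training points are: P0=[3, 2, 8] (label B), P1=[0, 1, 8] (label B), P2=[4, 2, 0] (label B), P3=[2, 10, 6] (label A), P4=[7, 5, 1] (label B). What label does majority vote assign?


d(q,P0) = 9  (label B)
d(q,P1) = 13  (label B)
d(q,P2) = 14  (label B)
d(q,P3) = 4  (label A)
d(q,P4) = 13  (label B)
Votes: A=1, B=4
Majority → B

B


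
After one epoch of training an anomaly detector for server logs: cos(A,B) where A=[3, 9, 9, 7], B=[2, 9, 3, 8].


A·B = 3·2 + 9·9 + 9·3 + 7·8 = 170
‖A‖ = √220 = 14.8324, ‖B‖ = √158 = 12.5698
cos = 170/(√220·√158) = 170/√34760 = 0.9118

0.9118


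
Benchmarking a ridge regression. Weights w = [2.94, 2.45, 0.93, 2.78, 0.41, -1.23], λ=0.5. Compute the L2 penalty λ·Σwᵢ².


‖w‖₂² = (2.94)² + (2.45)² + (0.93)² + (2.78)² + (0.41)² + (-1.23)²
     = 8.6436 + 6.0025 + 0.8649 + 7.7284 + 0.1681 + 1.5129
     = 24.9204
λ·‖w‖₂² = 0.5·24.9204 = 12.4602

12.4602


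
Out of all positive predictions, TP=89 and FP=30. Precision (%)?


Precision = TP/(TP+FP)
= 89/(89+30)
= 89/119 = 74.79%

74.79%


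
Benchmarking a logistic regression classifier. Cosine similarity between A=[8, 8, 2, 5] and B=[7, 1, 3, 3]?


A·B = 8·7 + 8·1 + 2·3 + 5·3 = 85
‖A‖ = √157 = 12.53, ‖B‖ = √68 = 8.2462
cos = 85/(√157·√68) = 85/√10676 = 0.8226

0.8226


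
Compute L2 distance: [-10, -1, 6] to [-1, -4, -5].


d = √((-10+ 1)² + (-1+ 4)² + (6+ 5)²)
  = √(81 + 9 + 121)
  = √211 = 14.5258

14.5258


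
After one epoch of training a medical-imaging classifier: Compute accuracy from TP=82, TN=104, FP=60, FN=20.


Accuracy = (TP+TN)/(TP+TN+FP+FN)
= (82+104)/(266)
= 186/266 = 69.92%

69.92%


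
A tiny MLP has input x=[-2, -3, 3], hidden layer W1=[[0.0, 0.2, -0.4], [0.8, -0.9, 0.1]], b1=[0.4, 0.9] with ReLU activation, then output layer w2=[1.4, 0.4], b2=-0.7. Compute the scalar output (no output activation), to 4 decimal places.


z1[0] = (0.0)·(-2) + (0.2)·(-3) + (-0.4)·(3) + 0.4 = -1.4
z1[1] = (0.8)·(-2) + (-0.9)·(-3) + (0.1)·(3) + 0.9 = 2.3
h = ReLU(z1) = [0.0, 2.3]
output = (1.4)·(0.0) + (0.4)·(2.3) - 0.7 = 0.22

0.22


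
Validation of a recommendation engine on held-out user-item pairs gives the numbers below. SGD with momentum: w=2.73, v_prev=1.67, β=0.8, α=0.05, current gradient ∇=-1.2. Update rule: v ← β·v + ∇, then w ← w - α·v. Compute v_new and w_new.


v_new = 0.8·1.67 - 1.2 = 1.336 - 1.2 = 0.136
w_new = 2.73 - 0.05·0.136 = 2.73 - 0.0068 = 2.7232

v_new=0.136, w_new=2.7232


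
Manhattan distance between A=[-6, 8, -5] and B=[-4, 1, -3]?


d = |-6+ 4| + |8-1| + |-5+ 3|
  = 2 + 7 + 2
  = 11

11


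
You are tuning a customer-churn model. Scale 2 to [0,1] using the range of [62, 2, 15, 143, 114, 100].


min=2, max=143
(2-2)/(143-2) = 0/141 = 0.0

0.0


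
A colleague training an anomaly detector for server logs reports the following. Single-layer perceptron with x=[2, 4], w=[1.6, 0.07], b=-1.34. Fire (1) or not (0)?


z = (2)·(1.6) + (4)·(0.07) - 1.34
  = 2.14
step(z) = 1 (z≥0)

1


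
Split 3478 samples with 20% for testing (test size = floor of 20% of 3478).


Test = ⌊3478·20/100⌋ = 695
Train = 3478 - 695 = 2783

Train: 2783, Test: 695


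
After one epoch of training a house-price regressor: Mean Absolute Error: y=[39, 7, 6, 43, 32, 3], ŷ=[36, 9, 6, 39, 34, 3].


Absolute errors: |39-36|=3, |7-9|=2, |6-6|=0, |43-39|=4, |32-34|=2, |3-3|=0
Sum = 11
MAE = 11/6 = 11/6

11/6


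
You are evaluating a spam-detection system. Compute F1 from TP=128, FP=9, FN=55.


Precision = 128/137 = 0.9343
Recall = 128/183 = 0.6995
F1 = 2·P·R/(P+R) = 2·TP/(2·TP+FP+FN) = 256/(256+9+55) = 256/320 = 0.8

0.8


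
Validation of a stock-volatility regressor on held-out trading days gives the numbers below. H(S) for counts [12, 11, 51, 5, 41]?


Probabilities: [12/120, 11/120, 51/120, 5/120, 41/120] ≈ [0.1, 0.0917, 0.425, 0.0417, 0.3417]
H = -((12/120)·log₂(12/120) + (11/120)·log₂(11/120) + (51/120)·log₂(51/120) + (5/120)·log₂(5/120) + (41/120)·log₂(41/120))
  = 1.8933 bits

1.8933 bits


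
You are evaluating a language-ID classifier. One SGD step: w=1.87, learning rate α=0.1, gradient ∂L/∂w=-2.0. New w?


w_new = w - α·∇
= 1.87 - 0.1·-2.0
= 1.87 + 0.2
= 2.07

2.07


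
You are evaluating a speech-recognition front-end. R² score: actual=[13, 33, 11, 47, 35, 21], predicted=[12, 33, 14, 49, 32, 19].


ȳ = 26.6667
SS_res = Σ(y-ŷ)² = 27
SS_tot = Σ(y-ȳ)² = 987.33
R² = 1 - SS_res/SS_tot = 1 - 0.0273 = 0.9727

0.9727


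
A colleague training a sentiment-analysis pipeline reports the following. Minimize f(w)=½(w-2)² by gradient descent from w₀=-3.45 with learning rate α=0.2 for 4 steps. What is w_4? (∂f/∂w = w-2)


step 1: grad = -3.45-2 = -5.45; w = -3.45 - 0.2·(-5.45) = -2.36
step 2: grad = -2.36-2 = -4.36; w = -2.36 - 0.2·(-4.36) = -1.488
step 3: grad = -1.488-2 = -3.488; w = -1.488 - 0.2·(-3.488) = -0.7904
step 4: grad = -0.7904-2 = -2.7904; w = -0.7904 - 0.2·(-2.7904) = -0.23232

-0.23232


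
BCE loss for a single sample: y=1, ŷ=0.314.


BCE = -[y·ln(p) + (1-y)·ln(1-p)]
= -1·ln(0.314) - 0
= -ln(0.314) = 1.1584

1.1584


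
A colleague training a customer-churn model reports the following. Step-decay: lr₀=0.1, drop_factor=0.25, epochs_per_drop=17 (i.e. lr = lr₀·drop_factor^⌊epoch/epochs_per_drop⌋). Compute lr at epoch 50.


n_drops = ⌊50/17⌋ = 2
lr = 0.1·0.25^2 = 0.1·0.0625 = 0.00625

0.00625


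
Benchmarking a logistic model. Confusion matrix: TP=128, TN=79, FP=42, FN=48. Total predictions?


Total = TP + TN + FP + FN
= 128 + 79 + 42 + 48
= 297
(Predicted positive: 170, predicted negative: 127)

297


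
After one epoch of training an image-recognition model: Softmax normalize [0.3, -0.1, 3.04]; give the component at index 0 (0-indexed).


Exponentials: e^0.3=1.3499, e^-0.1=0.9048, e^3.04=20.9052
Sum = 23.1599
Softmax = [0.0583, 0.0391, 0.9026]
p[0] = 1.3499/23.1599 = 0.0583

0.0583


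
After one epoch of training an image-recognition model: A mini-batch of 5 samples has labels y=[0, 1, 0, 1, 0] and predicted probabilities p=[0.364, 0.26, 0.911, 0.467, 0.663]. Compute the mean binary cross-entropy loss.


L[0] = -ln(1-0.364) = -ln(0.636) = 0.4526
L[1] = -ln(0.26) = 1.3471
L[2] = -ln(1-0.911) = -ln(0.089) = 2.4191
L[3] = -ln(0.467) = 0.7614
L[4] = -ln(1-0.663) = -ln(0.337) = 1.0877
mean = (0.4526 + 1.3471 + 2.4191 + 0.7614 + 1.0877)/5 = 1.2136

1.2136


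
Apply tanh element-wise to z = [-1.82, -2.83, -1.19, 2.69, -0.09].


tanh(-1.82) = -0.9488
tanh(-2.83) = -0.9931
tanh(-1.19) = -0.8306
tanh(2.69) = 0.9908
tanh(-0.09) = -0.0898
result = [-0.9488, -0.9931, -0.8306, 0.9908, -0.0898]

[-0.9488, -0.9931, -0.8306, 0.9908, -0.0898]


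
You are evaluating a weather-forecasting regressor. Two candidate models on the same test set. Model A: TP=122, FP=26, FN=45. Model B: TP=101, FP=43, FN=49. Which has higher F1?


Model A: P=122/148=0.8243, R=122/167=0.7305, F1=2PR/(P+R)=2TP/(2TP+FP+FN)=244/315=0.7746
Model B: P=101/144=0.7014, R=101/150=0.6733, F1=2PR/(P+R)=2TP/(2TP+FP+FN)=202/294=0.6871
0.7746 > 0.6871 → Model A

Model A


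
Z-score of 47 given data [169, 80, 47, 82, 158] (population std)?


μ = 107.2, σ = 47.7468
z = (47 - 107.2)/47.7468 = -1.2608

-1.2608


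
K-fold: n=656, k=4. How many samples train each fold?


Fold size = 656/4 = 164
Training per fold = 656 - 164 = 492

492


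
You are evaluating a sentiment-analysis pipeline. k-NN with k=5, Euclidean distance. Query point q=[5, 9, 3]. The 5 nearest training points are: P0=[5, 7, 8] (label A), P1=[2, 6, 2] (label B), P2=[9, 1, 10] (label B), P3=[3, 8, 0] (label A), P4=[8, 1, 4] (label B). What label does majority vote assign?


d(q,P0) = 5.3852  (label A)
d(q,P1) = 4.3589  (label B)
d(q,P2) = 11.3578  (label B)
d(q,P3) = 3.7417  (label A)
d(q,P4) = 8.6023  (label B)
Votes: A=2, B=3
Majority → B

B


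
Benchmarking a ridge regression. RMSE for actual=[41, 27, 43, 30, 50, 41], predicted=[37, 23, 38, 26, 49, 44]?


MSE = 83/6 = 13.8333
RMSE = √(83/6) = 3.7193

3.7193


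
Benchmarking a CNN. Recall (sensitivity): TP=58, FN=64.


Recall = TP/(TP+FN)
= 58/(58+64)
= 58/122 = 47.54%

47.54%


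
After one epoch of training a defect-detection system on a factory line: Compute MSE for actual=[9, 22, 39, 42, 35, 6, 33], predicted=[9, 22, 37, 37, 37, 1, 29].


Squared errors: (9-9)²=0, (22-22)²=0, (39-37)²=4, (42-37)²=25, (35-37)²=4, (6-1)²=25, (33-29)²=16
Sum = 74
MSE = 74/7 = 74/7

74/7


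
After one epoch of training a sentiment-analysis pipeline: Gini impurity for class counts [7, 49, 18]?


Probabilities: [7/74, 49/74, 18/74] ≈ [0.0946, 0.6622, 0.2432]
Σpᵢ² = (49 + 2401 + 324)/74² = 2774/5476
Gini = 1 - Σpᵢ² = 1 - 2774/5476 = 0.4934

0.4934


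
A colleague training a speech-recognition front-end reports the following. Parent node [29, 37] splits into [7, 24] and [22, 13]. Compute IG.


Parent = [29, 37], H_parent = 0.9894
H_left = 0.7706 (n=31), H_right = 0.9518 (n=35)
H_children = (31/66)·0.7706 + (35/66)·0.9518 = 0.8667
IG = 0.9894 - 0.8667 = 0.1227

0.1227


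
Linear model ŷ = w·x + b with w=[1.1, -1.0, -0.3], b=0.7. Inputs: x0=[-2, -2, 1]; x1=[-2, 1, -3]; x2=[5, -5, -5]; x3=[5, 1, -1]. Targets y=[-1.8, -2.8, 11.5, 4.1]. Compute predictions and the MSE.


ŷ0 = (1.1)·(-2) + (-1.0)·(-2) + (-0.3)·(1) + 0.7 = 0.2
ŷ1 = (1.1)·(-2) + (-1.0)·(1) + (-0.3)·(-3) + 0.7 = -1.6
ŷ2 = (1.1)·(5) + (-1.0)·(-5) + (-0.3)·(-5) + 0.7 = 12.7
ŷ3 = (1.1)·(5) + (-1.0)·(1) + (-0.3)·(-1) + 0.7 = 5.5
errors² = [4.0, 1.44, 1.44, 1.96]
MSE = 8.8400/4 = 2.21

2.21


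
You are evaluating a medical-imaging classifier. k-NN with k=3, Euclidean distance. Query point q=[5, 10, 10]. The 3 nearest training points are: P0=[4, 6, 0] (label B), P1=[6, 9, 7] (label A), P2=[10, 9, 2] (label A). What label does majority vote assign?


d(q,P0) = 10.8167  (label B)
d(q,P1) = 3.3166  (label A)
d(q,P2) = 9.4868  (label A)
Votes: A=2, B=1
Majority → A

A


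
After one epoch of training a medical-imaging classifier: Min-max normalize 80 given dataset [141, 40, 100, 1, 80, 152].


min=1, max=152
(80-1)/(152-1) = 79/151 = 0.5232

0.5232


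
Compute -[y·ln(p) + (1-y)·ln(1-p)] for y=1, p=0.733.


BCE = -[y·ln(p) + (1-y)·ln(1-p)]
= -1·ln(0.733) - 0
= -ln(0.733) = 0.3106

0.3106


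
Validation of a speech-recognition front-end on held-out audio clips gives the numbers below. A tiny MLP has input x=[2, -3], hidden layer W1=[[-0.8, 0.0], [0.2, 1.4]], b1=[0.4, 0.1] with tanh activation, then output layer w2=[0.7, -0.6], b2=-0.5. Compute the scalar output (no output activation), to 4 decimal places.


z1[0] = (-0.8)·(2) + (0.0)·(-3) + 0.4 = -1.2
z1[1] = (0.2)·(2) + (1.4)·(-3) + 0.1 = -3.7
h = tanh(z1) = [-0.8337, -0.9988]
output = (0.7)·(-0.8337) + (-0.6)·(-0.9988) - 0.5 = -0.4843

-0.4843


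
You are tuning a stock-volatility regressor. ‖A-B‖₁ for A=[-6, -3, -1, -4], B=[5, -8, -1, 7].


d = |-6-5| + |-3+ 8| + |-1+ 1| + |-4-7|
  = 11 + 5 + 0 + 11
  = 27

27


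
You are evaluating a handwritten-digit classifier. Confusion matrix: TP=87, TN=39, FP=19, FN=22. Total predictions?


Total = TP + TN + FP + FN
= 87 + 39 + 19 + 22
= 167
(Predicted positive: 106, predicted negative: 61)

167


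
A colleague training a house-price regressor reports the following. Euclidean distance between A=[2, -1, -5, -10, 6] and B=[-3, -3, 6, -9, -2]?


d = √((2+ 3)² + (-1+ 3)² + (-5-6)² + (-10+ 9)² + (6+ 2)²)
  = √(25 + 4 + 121 + 1 + 64)
  = √215 = 14.6629

14.6629


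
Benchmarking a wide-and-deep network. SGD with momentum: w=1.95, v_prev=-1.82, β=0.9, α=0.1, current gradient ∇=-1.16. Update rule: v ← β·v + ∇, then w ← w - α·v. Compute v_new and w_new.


v_new = 0.9·-1.82 - 1.16 = -1.638 - 1.16 = -2.798
w_new = 1.95 - 0.1·-2.798 = 1.95 + 0.2798 = 2.2298

v_new=-2.798, w_new=2.2298


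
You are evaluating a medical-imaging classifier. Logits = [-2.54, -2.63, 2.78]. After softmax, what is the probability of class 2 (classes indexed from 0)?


Exponentials: e^-2.54=0.0789, e^-2.63=0.0721, e^2.78=16.119
Sum = 16.27
Softmax = [0.0048, 0.0044, 0.9907]
p[2] = 16.119/16.27 = 0.9907

0.9907


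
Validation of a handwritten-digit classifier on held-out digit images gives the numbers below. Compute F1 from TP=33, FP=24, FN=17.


Precision = 33/57 = 0.5789
Recall = 33/50 = 0.66
F1 = 2·P·R/(P+R) = 2·TP/(2·TP+FP+FN) = 66/(66+24+17) = 66/107 = 0.6168

0.6168


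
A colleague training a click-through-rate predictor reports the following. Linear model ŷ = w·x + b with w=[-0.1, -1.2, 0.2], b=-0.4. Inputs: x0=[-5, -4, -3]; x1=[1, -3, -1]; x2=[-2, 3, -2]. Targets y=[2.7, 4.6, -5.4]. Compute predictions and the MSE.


ŷ0 = (-0.1)·(-5) + (-1.2)·(-4) + (0.2)·(-3) - 0.4 = 4.3
ŷ1 = (-0.1)·(1) + (-1.2)·(-3) + (0.2)·(-1) - 0.4 = 2.9
ŷ2 = (-0.1)·(-2) + (-1.2)·(3) + (0.2)·(-2) - 0.4 = -4.2
errors² = [2.56, 2.89, 1.44]
MSE = 6.8900/3 = 2.2967

2.2967


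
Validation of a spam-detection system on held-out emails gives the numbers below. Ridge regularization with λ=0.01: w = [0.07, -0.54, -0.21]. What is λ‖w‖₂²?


‖w‖₂² = (0.07)² + (-0.54)² + (-0.21)²
     = 0.0049 + 0.2916 + 0.0441
     = 0.3406
λ·‖w‖₂² = 0.01·0.3406 = 0.003406

0.003406


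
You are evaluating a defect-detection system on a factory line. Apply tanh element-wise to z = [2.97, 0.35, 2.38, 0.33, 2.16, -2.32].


tanh(2.97) = 0.9947
tanh(0.35) = 0.3364
tanh(2.38) = 0.983
tanh(0.33) = 0.3185
tanh(2.16) = 0.9737
tanh(-2.32) = -0.9809
result = [0.9947, 0.3364, 0.983, 0.3185, 0.9737, -0.9809]

[0.9947, 0.3364, 0.983, 0.3185, 0.9737, -0.9809]


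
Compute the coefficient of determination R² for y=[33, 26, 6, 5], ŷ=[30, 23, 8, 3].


ȳ = 17.5
SS_res = Σ(y-ŷ)² = 26
SS_tot = Σ(y-ȳ)² = 601
R² = 1 - SS_res/SS_tot = 1 - 0.0433 = 0.9567

0.9567


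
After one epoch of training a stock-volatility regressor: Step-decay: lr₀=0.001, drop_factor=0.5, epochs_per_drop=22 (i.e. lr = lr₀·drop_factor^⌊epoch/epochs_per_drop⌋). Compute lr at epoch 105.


n_drops = ⌊105/22⌋ = 4
lr = 0.001·0.5^4 = 0.001·0.0625 = 0.0000625

0.0000625


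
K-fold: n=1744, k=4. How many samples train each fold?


Fold size = 1744/4 = 436
Training per fold = 1744 - 436 = 1308

1308


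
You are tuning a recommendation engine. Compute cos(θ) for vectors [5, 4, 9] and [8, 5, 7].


A·B = 5·8 + 4·5 + 9·7 = 123
‖A‖ = √122 = 11.0454, ‖B‖ = √138 = 11.7473
cos = 123/(√122·√138) = 123/√16836 = 0.948

0.948


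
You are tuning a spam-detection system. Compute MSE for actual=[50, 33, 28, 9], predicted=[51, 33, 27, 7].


Squared errors: (50-51)²=1, (33-33)²=0, (28-27)²=1, (9-7)²=4
Sum = 6
MSE = 6/4 = 3/2

3/2


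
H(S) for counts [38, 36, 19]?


Probabilities: [38/93, 36/93, 19/93] ≈ [0.4086, 0.3871, 0.2043]
H = -((38/93)·log₂(38/93) + (36/93)·log₂(36/93) + (19/93)·log₂(19/93))
  = 1.5257 bits

1.5257 bits


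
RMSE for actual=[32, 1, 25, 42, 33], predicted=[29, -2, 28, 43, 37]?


MSE = 44/5 = 8.8
RMSE = √(44/5) = 2.9665

2.9665


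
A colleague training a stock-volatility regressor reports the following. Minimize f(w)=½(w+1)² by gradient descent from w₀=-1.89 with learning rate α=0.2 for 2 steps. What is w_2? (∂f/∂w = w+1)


step 1: grad = -1.89+1 = -0.89; w = -1.89 - 0.2·(-0.89) = -1.712
step 2: grad = -1.712+1 = -0.712; w = -1.712 - 0.2·(-0.712) = -1.5696

-1.5696


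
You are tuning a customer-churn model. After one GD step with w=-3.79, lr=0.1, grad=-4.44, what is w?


w_new = w - α·∇
= -3.79 - 0.1·-4.44
= -3.79 + 0.444
= -3.346

-3.346


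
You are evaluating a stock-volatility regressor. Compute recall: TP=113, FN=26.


Recall = TP/(TP+FN)
= 113/(113+26)
= 113/139 = 81.29%

81.29%


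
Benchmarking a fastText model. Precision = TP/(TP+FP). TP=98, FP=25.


Precision = TP/(TP+FP)
= 98/(98+25)
= 98/123 = 79.67%

79.67%


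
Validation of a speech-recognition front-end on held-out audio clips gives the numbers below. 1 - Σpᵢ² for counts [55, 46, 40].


Probabilities: [55/141, 46/141, 40/141] ≈ [0.3901, 0.3262, 0.2837]
Σpᵢ² = (3025 + 2116 + 1600)/141² = 6741/19881
Gini = 1 - Σpᵢ² = 1 - 6741/19881 = 0.6609

0.6609


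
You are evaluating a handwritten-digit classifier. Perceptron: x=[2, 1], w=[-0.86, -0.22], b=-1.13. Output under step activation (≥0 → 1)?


z = (2)·(-0.86) + (1)·(-0.22) - 1.13
  = -3.07
step(z) = 0 (z<0)

0


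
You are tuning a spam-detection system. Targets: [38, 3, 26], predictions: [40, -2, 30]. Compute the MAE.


Absolute errors: |38-40|=2, |3+ 2|=5, |26-30|=4
Sum = 11
MAE = 11/3 = 11/3

11/3


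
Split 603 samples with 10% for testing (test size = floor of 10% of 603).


Test = ⌊603·10/100⌋ = 60
Train = 603 - 60 = 543

Train: 543, Test: 60


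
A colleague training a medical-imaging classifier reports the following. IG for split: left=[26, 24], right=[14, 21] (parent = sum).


Parent = [40, 45], H_parent = 0.9975
H_left = 0.9988 (n=50), H_right = 0.971 (n=35)
H_children = (50/85)·0.9988 + (35/85)·0.971 = 0.9874
IG = 0.9975 - 0.9874 = 0.0101

0.0101


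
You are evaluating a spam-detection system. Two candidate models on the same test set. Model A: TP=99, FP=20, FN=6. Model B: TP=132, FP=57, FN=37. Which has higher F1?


Model A: P=99/119=0.8319, R=99/105=0.9429, F1=2PR/(P+R)=2TP/(2TP+FP+FN)=198/224=0.8839
Model B: P=132/189=0.6984, R=132/169=0.7811, F1=2PR/(P+R)=2TP/(2TP+FP+FN)=264/358=0.7374
0.8839 > 0.7374 → Model A

Model A


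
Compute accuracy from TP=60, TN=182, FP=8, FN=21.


Accuracy = (TP+TN)/(TP+TN+FP+FN)
= (60+182)/(271)
= 242/271 = 89.3%

89.3%


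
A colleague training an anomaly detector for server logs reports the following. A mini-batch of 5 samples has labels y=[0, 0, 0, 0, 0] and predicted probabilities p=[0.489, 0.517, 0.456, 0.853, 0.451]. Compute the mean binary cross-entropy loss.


L[0] = -ln(1-0.489) = -ln(0.511) = 0.6714
L[1] = -ln(1-0.517) = -ln(0.483) = 0.7277
L[2] = -ln(1-0.456) = -ln(0.544) = 0.6088
L[3] = -ln(1-0.853) = -ln(0.147) = 1.9173
L[4] = -ln(1-0.451) = -ln(0.549) = 0.5997
mean = (0.6714 + 0.7277 + 0.6088 + 1.9173 + 0.5997)/5 = 0.905

0.905


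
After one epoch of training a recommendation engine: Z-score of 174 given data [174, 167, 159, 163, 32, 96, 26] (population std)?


μ = 116.7143, σ = 60.4453
z = (174 - 116.7143)/60.4453 = 0.9477

0.9477


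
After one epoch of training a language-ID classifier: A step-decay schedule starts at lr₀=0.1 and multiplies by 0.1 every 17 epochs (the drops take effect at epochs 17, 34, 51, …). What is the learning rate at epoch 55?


n_drops = ⌊55/17⌋ = 3
lr = 0.1·0.1^3 = 0.1·0.001 = 0.0001

0.0001


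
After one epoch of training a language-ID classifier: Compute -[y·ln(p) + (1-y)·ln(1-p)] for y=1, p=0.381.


BCE = -[y·ln(p) + (1-y)·ln(1-p)]
= -1·ln(0.381) - 0
= -ln(0.381) = 0.965

0.965


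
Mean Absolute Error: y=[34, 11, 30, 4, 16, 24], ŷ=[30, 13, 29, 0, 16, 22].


Absolute errors: |34-30|=4, |11-13|=2, |30-29|=1, |4-0|=4, |16-16|=0, |24-22|=2
Sum = 13
MAE = 13/6 = 13/6

13/6


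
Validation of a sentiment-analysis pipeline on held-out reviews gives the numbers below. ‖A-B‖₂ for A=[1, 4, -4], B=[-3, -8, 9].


d = √((1+ 3)² + (4+ 8)² + (-4-9)²)
  = √(16 + 144 + 169)
  = √329 = 18.1384

18.1384


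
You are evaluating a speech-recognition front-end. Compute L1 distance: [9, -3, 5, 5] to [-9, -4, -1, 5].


d = |9+ 9| + |-3+ 4| + |5+ 1| + |5-5|
  = 18 + 1 + 6 + 0
  = 25

25


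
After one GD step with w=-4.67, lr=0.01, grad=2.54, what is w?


w_new = w - α·∇
= -4.67 - 0.01·2.54
= -4.67 - 0.0254
= -4.6954

-4.6954


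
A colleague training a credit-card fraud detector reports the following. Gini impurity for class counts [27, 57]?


Probabilities: [27/84, 57/84] ≈ [0.3214, 0.6786]
Σpᵢ² = (729 + 3249)/84² = 3978/7056
Gini = 1 - Σpᵢ² = 1 - 3978/7056 = 0.4362

0.4362


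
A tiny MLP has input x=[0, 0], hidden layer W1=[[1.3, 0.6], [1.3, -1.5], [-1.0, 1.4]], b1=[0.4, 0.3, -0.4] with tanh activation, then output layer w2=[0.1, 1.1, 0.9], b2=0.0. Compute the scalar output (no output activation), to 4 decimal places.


z1[0] = (1.3)·(0) + (0.6)·(0) + 0.4 = 0.4
z1[1] = (1.3)·(0) + (-1.5)·(0) + 0.3 = 0.3
z1[2] = (-1.0)·(0) + (1.4)·(0) - 0.4 = -0.4
h = tanh(z1) = [0.3799, 0.2913, -0.3799]
output = (0.1)·(0.3799) + (1.1)·(0.2913) + (0.9)·(-0.3799) + 0.0 = 0.0165

0.0165


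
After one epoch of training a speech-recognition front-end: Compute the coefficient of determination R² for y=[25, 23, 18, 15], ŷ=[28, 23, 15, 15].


ȳ = 20.25
SS_res = Σ(y-ŷ)² = 18
SS_tot = Σ(y-ȳ)² = 62.75
R² = 1 - SS_res/SS_tot = 1 - 0.2869 = 0.7131

0.7131


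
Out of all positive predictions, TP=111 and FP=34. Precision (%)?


Precision = TP/(TP+FP)
= 111/(111+34)
= 111/145 = 76.55%

76.55%


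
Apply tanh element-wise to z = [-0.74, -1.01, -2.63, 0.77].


tanh(-0.74) = -0.6291
tanh(-1.01) = -0.7658
tanh(-2.63) = -0.9897
tanh(0.77) = 0.6469
result = [-0.6291, -0.7658, -0.9897, 0.6469]

[-0.6291, -0.7658, -0.9897, 0.6469]


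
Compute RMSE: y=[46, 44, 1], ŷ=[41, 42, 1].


MSE = 29/3 = 9.6667
RMSE = √(29/3) = 3.1091

3.1091


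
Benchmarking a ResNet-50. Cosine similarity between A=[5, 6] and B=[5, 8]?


A·B = 5·5 + 6·8 = 73
‖A‖ = √61 = 7.8102, ‖B‖ = √89 = 9.434
cos = 73/(√61·√89) = 73/√5429 = 0.9907

0.9907


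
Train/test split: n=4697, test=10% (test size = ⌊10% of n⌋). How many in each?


Test = ⌊4697·10/100⌋ = 469
Train = 4697 - 469 = 4228

Train: 4228, Test: 469


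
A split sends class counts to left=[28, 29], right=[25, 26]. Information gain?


Parent = [53, 55], H_parent = 0.9998
H_left = 0.9998 (n=57), H_right = 0.9997 (n=51)
H_children = (57/108)·0.9998 + (51/108)·0.9997 = 0.9998
IG = 0.9998 - 0.9998 = 0.0

0.0


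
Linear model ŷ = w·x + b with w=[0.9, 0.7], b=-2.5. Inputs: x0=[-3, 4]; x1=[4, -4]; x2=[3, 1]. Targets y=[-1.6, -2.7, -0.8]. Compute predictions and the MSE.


ŷ0 = (0.9)·(-3) + (0.7)·(4) - 2.5 = -2.4
ŷ1 = (0.9)·(4) + (0.7)·(-4) - 2.5 = -1.7
ŷ2 = (0.9)·(3) + (0.7)·(1) - 2.5 = 0.9
errors² = [0.64, 1.0, 2.89]
MSE = 4.5300/3 = 1.51

1.51


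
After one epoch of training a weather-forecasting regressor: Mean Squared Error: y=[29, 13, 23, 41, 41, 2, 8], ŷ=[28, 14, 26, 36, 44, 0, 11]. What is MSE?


Squared errors: (29-28)²=1, (13-14)²=1, (23-26)²=9, (41-36)²=25, (41-44)²=9, (2-0)²=4, (8-11)²=9
Sum = 58
MSE = 58/7 = 58/7

58/7


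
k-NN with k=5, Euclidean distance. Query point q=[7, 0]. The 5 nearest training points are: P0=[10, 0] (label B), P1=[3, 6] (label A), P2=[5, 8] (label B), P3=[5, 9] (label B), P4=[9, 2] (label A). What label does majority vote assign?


d(q,P0) = 3.0  (label B)
d(q,P1) = 7.2111  (label A)
d(q,P2) = 8.2462  (label B)
d(q,P3) = 9.2195  (label B)
d(q,P4) = 2.8284  (label A)
Votes: A=2, B=3
Majority → B

B


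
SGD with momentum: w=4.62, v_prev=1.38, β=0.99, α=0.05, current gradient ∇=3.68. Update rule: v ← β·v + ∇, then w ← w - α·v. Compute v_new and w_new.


v_new = 0.99·1.38 + 3.68 = 1.3662 + 3.68 = 5.0462
w_new = 4.62 - 0.05·5.0462 = 4.62 - 0.25231 = 4.36769

v_new=5.0462, w_new=4.36769


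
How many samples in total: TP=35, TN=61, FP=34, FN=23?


Total = TP + TN + FP + FN
= 35 + 61 + 34 + 23
= 153
(Predicted positive: 69, predicted negative: 84)

153


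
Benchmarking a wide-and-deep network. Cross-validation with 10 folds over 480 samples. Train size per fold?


Fold size = 480/10 = 48
Training per fold = 480 - 48 = 432

432


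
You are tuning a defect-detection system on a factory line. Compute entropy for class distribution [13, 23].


Probabilities: [13/36, 23/36] ≈ [0.3611, 0.6389]
H = -((13/36)·log₂(13/36) + (23/36)·log₂(23/36))
  = 0.9436 bits

0.9436 bits


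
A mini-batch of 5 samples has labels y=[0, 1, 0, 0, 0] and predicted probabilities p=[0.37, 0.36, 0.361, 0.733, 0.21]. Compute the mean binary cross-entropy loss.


L[0] = -ln(1-0.37) = -ln(0.63) = 0.462
L[1] = -ln(0.36) = 1.0217
L[2] = -ln(1-0.361) = -ln(0.639) = 0.4479
L[3] = -ln(1-0.733) = -ln(0.267) = 1.3205
L[4] = -ln(1-0.21) = -ln(0.79) = 0.2357
mean = (0.462 + 1.0217 + 0.4479 + 1.3205 + 0.2357)/5 = 0.6976

0.6976


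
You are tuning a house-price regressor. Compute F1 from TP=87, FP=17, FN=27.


Precision = 87/104 = 0.8365
Recall = 87/114 = 0.7632
F1 = 2·P·R/(P+R) = 2·TP/(2·TP+FP+FN) = 174/(174+17+27) = 174/218 = 0.7982

0.7982


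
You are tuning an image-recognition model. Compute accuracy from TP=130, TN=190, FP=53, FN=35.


Accuracy = (TP+TN)/(TP+TN+FP+FN)
= (130+190)/(408)
= 320/408 = 78.43%

78.43%


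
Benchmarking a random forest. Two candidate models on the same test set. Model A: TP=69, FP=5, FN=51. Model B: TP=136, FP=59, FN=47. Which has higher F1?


Model A: P=69/74=0.9324, R=69/120=0.575, F1=2PR/(P+R)=2TP/(2TP+FP+FN)=138/194=0.7113
Model B: P=136/195=0.6974, R=136/183=0.7432, F1=2PR/(P+R)=2TP/(2TP+FP+FN)=272/378=0.7196
0.7113 < 0.7196 → Model B

Model B


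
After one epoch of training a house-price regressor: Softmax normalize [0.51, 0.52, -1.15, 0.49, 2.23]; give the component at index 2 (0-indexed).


Exponentials: e^0.51=1.6653, e^0.52=1.682, e^-1.15=0.3166, e^0.49=1.6323, e^2.23=9.2999
Sum = 14.5961
Softmax = [0.1141, 0.1152, 0.0217, 0.1118, 0.6371]
p[2] = 0.3166/14.5961 = 0.0217

0.0217


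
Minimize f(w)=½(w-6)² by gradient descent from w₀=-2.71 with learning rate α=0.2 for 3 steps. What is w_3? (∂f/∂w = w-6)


step 1: grad = -2.71-6 = -8.71; w = -2.71 - 0.2·(-8.71) = -0.968
step 2: grad = -0.968-6 = -6.968; w = -0.968 - 0.2·(-6.968) = 0.4256
step 3: grad = 0.4256-6 = -5.5744; w = 0.4256 - 0.2·(-5.5744) = 1.54048

1.54048


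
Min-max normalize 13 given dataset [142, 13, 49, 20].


min=13, max=142
(13-13)/(142-13) = 0/129 = 0.0

0.0


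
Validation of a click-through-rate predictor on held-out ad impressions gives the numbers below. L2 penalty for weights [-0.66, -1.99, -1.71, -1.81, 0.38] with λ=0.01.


‖w‖₂² = (-0.66)² + (-1.99)² + (-1.71)² + (-1.81)² + (0.38)²
     = 0.4356 + 3.9601 + 2.9241 + 3.2761 + 0.1444
     = 10.7403
λ·‖w‖₂² = 0.01·10.7403 = 0.107403

0.107403


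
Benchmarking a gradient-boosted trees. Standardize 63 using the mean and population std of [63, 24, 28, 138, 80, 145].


μ = 79.6667, σ = 47.8145
z = (63 - 79.6667)/47.8145 = -0.3486

-0.3486


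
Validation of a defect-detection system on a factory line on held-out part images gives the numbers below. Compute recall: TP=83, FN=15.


Recall = TP/(TP+FN)
= 83/(83+15)
= 83/98 = 84.69%

84.69%


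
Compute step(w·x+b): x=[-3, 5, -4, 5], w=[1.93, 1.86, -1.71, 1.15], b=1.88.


z = (-3)·(1.93) + (5)·(1.86) + (-4)·(-1.71) + (5)·(1.15) + 1.88
  = 17.98
step(z) = 1 (z≥0)

1


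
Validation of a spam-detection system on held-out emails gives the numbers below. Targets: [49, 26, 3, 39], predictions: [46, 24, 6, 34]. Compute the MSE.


Squared errors: (49-46)²=9, (26-24)²=4, (3-6)²=9, (39-34)²=25
Sum = 47
MSE = 47/4 = 47/4

47/4


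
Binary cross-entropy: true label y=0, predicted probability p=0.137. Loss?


BCE = -[y·ln(p) + (1-y)·ln(1-p)]
= -0 - 1·ln(1-0.137)
= -ln(0.863) = 0.1473

0.1473


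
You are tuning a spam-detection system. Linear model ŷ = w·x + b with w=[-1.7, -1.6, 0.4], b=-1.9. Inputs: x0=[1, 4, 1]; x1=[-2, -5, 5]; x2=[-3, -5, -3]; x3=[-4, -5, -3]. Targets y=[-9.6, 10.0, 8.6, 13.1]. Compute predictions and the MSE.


ŷ0 = (-1.7)·(1) + (-1.6)·(4) + (0.4)·(1) - 1.9 = -9.6
ŷ1 = (-1.7)·(-2) + (-1.6)·(-5) + (0.4)·(5) - 1.9 = 11.5
ŷ2 = (-1.7)·(-3) + (-1.6)·(-5) + (0.4)·(-3) - 1.9 = 10.0
ŷ3 = (-1.7)·(-4) + (-1.6)·(-5) + (0.4)·(-3) - 1.9 = 11.7
errors² = [0.0, 2.25, 1.96, 1.96]
MSE = 6.1700/4 = 1.5425

1.5425
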